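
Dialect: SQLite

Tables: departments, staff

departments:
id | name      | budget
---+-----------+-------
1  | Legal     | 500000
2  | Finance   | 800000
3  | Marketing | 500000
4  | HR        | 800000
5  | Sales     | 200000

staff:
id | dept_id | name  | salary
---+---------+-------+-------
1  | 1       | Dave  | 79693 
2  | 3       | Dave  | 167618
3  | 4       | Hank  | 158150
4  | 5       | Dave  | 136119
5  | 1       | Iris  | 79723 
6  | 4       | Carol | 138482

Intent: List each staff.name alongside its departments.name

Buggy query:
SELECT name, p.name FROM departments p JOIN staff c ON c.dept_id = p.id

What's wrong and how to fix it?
Bug: 'name' exists in both joined tables, so the database can't tell which one is meant

Fix: Prefix ambiguous columns with the table alias

Corrected query:
SELECT c.name, p.name FROM departments p JOIN staff c ON c.dept_id = p.id

Result:
name  | name     
------+----------
Dave  | Legal    
Dave  | Marketing
Hank  | HR       
Dave  | Sales    
Iris  | Legal    
Carol | HR       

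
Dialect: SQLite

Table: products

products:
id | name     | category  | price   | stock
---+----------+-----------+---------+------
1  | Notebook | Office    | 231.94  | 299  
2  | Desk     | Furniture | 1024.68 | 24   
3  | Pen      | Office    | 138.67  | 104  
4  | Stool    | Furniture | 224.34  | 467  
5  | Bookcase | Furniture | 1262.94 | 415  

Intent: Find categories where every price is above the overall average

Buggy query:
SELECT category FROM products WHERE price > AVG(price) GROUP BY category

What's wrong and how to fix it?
Bug: AVG() is an aggregate; it can't sit directly in WHERE

Fix: Use a subquery for AVG and a HAVING MIN(...) filter so the condition holds for every row in the group

Corrected query:
SELECT category FROM products GROUP BY category HAVING MIN(price) > (SELECT AVG(price) FROM products)

Result:
(no rows)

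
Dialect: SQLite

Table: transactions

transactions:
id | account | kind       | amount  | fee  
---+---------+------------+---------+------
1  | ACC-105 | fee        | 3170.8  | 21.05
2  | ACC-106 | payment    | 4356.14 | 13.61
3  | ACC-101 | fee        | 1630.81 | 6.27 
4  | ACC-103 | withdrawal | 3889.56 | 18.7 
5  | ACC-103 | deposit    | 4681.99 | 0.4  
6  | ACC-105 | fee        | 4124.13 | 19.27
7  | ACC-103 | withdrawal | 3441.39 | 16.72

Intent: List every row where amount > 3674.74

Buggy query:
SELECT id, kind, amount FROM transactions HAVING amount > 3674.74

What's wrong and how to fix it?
Bug: This is a non-aggregate query (no GROUP BY, no aggregates), so in SQLite the HAVING clause is invalid here; a row-level condition belongs in WHERE

Fix: Use WHERE for row-level filtering

Corrected query:
SELECT id, kind, amount FROM transactions WHERE amount > 3674.74

Result:
id | kind       | amount 
---+------------+--------
2  | payment    | 4356.14
4  | withdrawal | 3889.56
5  | deposit    | 4681.99
6  | fee        | 4124.13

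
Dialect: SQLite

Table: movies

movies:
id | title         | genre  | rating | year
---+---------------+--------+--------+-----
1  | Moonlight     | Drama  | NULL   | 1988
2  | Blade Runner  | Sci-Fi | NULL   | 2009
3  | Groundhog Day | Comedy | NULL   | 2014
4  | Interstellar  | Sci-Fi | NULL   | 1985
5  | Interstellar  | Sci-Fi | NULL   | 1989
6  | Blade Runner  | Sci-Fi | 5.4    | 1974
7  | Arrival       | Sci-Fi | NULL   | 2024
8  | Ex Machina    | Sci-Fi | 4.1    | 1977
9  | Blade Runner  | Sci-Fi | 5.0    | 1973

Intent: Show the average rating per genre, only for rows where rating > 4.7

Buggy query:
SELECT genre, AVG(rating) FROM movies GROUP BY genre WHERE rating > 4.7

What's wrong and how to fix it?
Bug: WHERE cannot follow GROUP BY

Fix: Place WHERE between FROM and GROUP BY

Corrected query:
SELECT genre, AVG(rating) FROM movies WHERE rating > 4.7 GROUP BY genre

Result:
genre  | AVG(rating)
-------+------------
Sci-Fi | 5.2        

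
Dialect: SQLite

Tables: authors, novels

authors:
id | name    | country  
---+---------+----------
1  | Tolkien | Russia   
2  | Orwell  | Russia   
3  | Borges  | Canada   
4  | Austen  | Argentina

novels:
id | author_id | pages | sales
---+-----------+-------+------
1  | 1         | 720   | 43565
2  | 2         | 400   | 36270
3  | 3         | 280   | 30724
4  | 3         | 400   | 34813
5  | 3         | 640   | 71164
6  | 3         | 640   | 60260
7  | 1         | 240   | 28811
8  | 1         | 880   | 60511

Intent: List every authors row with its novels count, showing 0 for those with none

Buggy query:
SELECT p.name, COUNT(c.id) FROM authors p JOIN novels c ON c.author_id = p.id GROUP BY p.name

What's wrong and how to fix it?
Bug: An inner join excludes parents with zero children

Fix: Use LEFT JOIN so parents without children still appear (COUNT(c.id) gives 0)

Corrected query:
SELECT p.name, COUNT(c.id) FROM authors p LEFT JOIN novels c ON c.author_id = p.id GROUP BY p.name

Result:
name    | COUNT(c.id)
--------+------------
Austen  | 0          
Borges  | 4          
Orwell  | 1          
Tolkien | 3          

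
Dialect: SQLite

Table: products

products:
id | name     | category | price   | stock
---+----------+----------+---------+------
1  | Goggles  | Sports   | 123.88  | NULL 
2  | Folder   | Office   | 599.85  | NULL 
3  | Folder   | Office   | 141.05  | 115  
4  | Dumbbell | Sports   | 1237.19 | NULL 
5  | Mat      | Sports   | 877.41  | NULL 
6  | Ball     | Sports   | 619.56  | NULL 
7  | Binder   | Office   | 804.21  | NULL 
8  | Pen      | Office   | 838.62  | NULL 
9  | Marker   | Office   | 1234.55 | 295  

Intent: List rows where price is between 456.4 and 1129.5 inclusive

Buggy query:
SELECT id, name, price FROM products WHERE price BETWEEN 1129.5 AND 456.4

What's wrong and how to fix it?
Bug: BETWEEN expects the lower bound first; with 1129.5 AND 456.4 the range is empty

Fix: Swap the bounds so the smaller value comes first

Corrected query:
SELECT id, name, price FROM products WHERE price BETWEEN 456.4 AND 1129.5

Result:
id | name   | price 
---+--------+-------
2  | Folder | 599.85
5  | Mat    | 877.41
6  | Ball   | 619.56
7  | Binder | 804.21
8  | Pen    | 838.62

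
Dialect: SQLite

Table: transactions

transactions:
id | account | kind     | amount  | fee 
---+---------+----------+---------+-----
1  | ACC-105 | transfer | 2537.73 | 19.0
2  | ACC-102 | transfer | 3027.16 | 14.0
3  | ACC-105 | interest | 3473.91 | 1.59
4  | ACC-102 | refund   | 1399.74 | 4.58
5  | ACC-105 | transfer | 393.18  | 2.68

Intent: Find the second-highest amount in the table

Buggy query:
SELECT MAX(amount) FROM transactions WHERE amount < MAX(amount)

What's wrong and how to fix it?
Bug: MAX(amount) on the right of the comparison is an aggregate-in-WHERE error

Fix: Compute the overall MAX in a subquery, then take MAX of rows below it

Corrected query:
SELECT MAX(amount) FROM transactions WHERE amount < (SELECT MAX(amount) FROM transactions)

Result:
MAX(amount)
-----------
3027.16    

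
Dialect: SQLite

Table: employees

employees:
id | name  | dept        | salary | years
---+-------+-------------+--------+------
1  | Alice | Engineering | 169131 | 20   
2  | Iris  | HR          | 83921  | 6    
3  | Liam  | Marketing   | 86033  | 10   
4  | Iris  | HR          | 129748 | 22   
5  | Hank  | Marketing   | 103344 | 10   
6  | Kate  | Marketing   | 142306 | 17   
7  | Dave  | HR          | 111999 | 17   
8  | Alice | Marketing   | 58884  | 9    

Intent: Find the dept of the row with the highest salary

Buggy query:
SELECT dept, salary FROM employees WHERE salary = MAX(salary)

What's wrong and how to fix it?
Bug: MAX(salary) is an aggregate and cannot be used directly in WHERE

Fix: Use a subquery: WHERE salary = (SELECT MAX(salary) FROM employees)

Corrected query:
SELECT dept, salary FROM employees WHERE salary = (SELECT MAX(salary) FROM employees)

Result:
dept        | salary
------------+-------
Engineering | 169131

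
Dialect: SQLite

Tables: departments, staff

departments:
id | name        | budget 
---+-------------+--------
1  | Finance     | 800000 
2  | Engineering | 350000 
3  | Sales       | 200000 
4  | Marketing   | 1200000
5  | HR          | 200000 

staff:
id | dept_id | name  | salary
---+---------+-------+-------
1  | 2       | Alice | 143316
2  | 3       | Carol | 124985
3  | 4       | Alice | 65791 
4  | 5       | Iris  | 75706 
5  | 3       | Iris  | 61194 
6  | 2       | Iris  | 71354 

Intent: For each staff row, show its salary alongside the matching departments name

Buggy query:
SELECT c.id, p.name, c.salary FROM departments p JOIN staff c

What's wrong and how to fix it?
Bug: Missing join condition: each staff row is matched to all departments rows instead of just its own

Fix: Add ON c.dept_id = p.id to the JOIN

Corrected query:
SELECT c.id, p.name, c.salary FROM departments p JOIN staff c ON c.dept_id = p.id

Result:
id | name        | salary
---+-------------+-------
1  | Engineering | 143316
2  | Sales       | 124985
3  | Marketing   | 65791 
4  | HR          | 75706 
5  | Sales       | 61194 
6  | Engineering | 71354 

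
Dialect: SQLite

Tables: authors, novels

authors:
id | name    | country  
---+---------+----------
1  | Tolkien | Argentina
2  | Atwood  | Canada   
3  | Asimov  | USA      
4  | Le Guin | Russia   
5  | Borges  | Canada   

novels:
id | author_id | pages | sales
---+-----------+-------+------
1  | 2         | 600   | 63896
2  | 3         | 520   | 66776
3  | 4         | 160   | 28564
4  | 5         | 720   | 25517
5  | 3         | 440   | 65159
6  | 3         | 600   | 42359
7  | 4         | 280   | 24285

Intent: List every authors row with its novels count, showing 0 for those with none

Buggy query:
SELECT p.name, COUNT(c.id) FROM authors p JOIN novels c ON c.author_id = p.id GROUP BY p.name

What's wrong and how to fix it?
Bug: INNER JOIN drops authors rows that have no matching novels rows

Fix: Switch to LEFT JOIN to retain unmatched parent rows

Corrected query:
SELECT p.name, COUNT(c.id) FROM authors p LEFT JOIN novels c ON c.author_id = p.id GROUP BY p.name

Result:
name    | COUNT(c.id)
--------+------------
Asimov  | 3          
Atwood  | 1          
Borges  | 1          
Le Guin | 2          
Tolkien | 0          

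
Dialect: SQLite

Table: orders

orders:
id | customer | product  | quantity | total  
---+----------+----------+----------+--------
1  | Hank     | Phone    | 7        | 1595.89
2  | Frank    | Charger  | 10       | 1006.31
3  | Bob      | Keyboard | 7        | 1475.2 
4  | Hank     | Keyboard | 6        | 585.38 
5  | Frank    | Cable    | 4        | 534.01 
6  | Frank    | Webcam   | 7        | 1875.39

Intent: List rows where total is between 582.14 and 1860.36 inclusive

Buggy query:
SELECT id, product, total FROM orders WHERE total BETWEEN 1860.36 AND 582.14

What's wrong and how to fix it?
Bug: BETWEEN expects the lower bound first; with 1860.36 AND 582.14 the range is empty

Fix: Swap the bounds so the smaller value comes first

Corrected query:
SELECT id, product, total FROM orders WHERE total BETWEEN 582.14 AND 1860.36

Result:
id | product  | total  
---+----------+--------
1  | Phone    | 1595.89
2  | Charger  | 1006.31
3  | Keyboard | 1475.2 
4  | Keyboard | 585.38 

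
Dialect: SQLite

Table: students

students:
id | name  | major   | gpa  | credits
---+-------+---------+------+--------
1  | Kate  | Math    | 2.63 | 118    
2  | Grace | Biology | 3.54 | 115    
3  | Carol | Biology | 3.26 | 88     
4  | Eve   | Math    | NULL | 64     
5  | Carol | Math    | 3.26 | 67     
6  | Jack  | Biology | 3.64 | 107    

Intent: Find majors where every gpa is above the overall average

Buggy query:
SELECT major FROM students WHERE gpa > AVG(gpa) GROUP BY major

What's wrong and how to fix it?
Bug: AVG() is an aggregate; it can't sit directly in WHERE

Fix: Use a subquery for AVG and a HAVING MIN(...) filter so the condition holds for every row in the group

Corrected query:
SELECT major FROM students GROUP BY major HAVING MIN(gpa) > (SELECT AVG(gpa) FROM students)

Result:
(no rows)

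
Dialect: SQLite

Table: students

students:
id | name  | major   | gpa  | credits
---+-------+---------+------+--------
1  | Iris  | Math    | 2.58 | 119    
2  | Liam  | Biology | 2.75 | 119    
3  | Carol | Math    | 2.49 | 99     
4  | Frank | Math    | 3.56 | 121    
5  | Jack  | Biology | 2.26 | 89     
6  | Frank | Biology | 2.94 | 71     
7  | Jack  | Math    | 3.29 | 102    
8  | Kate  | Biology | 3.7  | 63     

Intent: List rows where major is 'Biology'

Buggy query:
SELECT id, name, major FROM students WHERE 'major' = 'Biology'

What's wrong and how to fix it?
Bug: Single quotes denote string literals in SQL; the column name is being compared as a constant string

Fix: Reference the column as major without single quotes

Corrected query:
SELECT id, name, major FROM students WHERE major = 'Biology'

Result:
id | name  | major  
---+-------+--------
2  | Liam  | Biology
5  | Jack  | Biology
6  | Frank | Biology
8  | Kate  | Biology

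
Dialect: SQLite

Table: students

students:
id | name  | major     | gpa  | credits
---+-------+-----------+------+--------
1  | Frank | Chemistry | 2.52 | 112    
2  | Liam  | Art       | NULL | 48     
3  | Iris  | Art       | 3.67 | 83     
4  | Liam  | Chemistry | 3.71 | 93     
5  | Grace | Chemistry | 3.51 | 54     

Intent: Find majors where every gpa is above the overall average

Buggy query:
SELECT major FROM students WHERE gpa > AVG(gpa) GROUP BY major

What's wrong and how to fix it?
Bug: AVG() is an aggregate; it can't sit directly in WHERE

Fix: Compute the overall average in a scalar subquery and compare each group's MIN against it in HAVING

Corrected query:
SELECT major FROM students GROUP BY major HAVING MIN(gpa) > (SELECT AVG(gpa) FROM students)

Result:
major
-----
Art  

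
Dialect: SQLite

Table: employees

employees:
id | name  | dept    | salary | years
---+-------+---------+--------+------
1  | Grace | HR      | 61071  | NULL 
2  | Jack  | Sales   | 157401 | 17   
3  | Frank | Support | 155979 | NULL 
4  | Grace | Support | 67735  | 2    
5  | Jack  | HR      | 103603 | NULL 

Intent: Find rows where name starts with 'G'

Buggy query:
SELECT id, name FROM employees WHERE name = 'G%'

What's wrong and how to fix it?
Bug: '=' compares the literal string including the % character; pattern matching needs LIKE

Fix: Replace '=' with LIKE so 'G%' is treated as a pattern

Corrected query:
SELECT id, name FROM employees WHERE name LIKE 'G%'

Result:
id | name 
---+------
1  | Grace
4  | Grace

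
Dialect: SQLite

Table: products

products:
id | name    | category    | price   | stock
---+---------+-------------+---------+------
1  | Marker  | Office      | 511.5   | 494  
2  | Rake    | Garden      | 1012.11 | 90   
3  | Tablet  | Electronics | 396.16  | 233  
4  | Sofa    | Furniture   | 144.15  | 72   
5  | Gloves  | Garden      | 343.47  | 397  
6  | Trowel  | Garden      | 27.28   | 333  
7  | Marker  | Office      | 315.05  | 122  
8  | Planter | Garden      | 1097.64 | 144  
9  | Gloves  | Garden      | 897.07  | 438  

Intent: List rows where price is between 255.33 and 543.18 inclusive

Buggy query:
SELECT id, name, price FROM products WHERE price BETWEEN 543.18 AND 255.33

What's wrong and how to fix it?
Bug: The bounds are reversed; BETWEEN a AND b requires a <= b to match anything

Fix: Write BETWEEN 255.33 AND 543.18

Corrected query:
SELECT id, name, price FROM products WHERE price BETWEEN 255.33 AND 543.18

Result:
id | name   | price 
---+--------+-------
1  | Marker | 511.5 
3  | Tablet | 396.16
5  | Gloves | 343.47
7  | Marker | 315.05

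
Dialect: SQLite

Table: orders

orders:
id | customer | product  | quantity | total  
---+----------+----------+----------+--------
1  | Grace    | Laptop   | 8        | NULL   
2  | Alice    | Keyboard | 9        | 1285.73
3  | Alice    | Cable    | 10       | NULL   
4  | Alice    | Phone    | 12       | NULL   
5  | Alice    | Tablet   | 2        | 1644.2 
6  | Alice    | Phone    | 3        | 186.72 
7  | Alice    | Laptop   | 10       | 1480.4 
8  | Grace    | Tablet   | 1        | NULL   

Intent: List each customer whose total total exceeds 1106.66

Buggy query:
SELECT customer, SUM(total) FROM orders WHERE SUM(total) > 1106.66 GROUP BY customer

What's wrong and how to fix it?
Bug: Aggregate functions cannot appear in a WHERE clause

Fix: Use HAVING (which filters groups after aggregation) instead of WHERE

Corrected query:
SELECT customer, SUM(total) FROM orders GROUP BY customer HAVING SUM(total) > 1106.66

Result:
customer | SUM(total)
---------+-----------
Alice    | 4597.05   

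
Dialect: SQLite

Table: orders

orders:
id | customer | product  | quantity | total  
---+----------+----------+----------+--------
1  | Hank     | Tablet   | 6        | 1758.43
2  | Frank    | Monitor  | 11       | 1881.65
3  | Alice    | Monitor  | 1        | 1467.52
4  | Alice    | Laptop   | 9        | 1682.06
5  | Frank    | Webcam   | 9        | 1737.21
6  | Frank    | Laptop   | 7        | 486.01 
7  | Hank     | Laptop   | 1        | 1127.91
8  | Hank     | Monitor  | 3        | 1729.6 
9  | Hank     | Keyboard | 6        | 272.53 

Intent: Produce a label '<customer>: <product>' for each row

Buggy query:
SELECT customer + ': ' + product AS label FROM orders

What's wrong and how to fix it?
Bug: '+' is numeric addition; on text columns SQLite converts them to 0 instead of concatenating

Fix: Use the || operator for string concatenation

Corrected query:
SELECT customer || ': ' || product AS label FROM orders

Result:
label         
--------------
Hank: Tablet  
Frank: Monitor
Alice: Monitor
Alice: Laptop 
Frank: Webcam 
Frank: Laptop 
Hank: Laptop  
Hank: Monitor 
Hank: Keyboard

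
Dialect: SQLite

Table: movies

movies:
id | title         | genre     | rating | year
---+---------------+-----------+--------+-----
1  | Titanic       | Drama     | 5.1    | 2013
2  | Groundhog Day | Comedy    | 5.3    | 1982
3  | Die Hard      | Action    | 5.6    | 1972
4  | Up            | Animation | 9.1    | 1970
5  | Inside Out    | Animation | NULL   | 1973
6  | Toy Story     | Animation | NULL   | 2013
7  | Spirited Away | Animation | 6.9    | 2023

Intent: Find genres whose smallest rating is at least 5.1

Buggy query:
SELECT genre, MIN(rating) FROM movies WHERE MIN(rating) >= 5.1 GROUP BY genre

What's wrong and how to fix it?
Bug: MIN() in WHERE is a misuse of aggregate

Fix: Replace WHERE with HAVING after the GROUP BY

Corrected query:
SELECT genre, MIN(rating) FROM movies GROUP BY genre HAVING MIN(rating) >= 5.1

Result:
genre     | MIN(rating)
----------+------------
Action    | 5.6        
Animation | 6.9        
Comedy    | 5.3        
Drama     | 5.1        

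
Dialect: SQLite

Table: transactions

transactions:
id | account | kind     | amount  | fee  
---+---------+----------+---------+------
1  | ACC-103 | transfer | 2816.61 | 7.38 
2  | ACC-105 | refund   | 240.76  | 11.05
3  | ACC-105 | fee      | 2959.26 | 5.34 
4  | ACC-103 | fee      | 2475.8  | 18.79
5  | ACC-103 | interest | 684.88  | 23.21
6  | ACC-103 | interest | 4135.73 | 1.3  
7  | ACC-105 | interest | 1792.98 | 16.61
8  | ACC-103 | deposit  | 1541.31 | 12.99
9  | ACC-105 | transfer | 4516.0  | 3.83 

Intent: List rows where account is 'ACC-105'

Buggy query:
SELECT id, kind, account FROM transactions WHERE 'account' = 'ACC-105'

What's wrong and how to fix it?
Bug: Single quotes denote string literals in SQL; the column name is being compared as a constant string

Fix: Reference the column as account without single quotes

Corrected query:
SELECT id, kind, account FROM transactions WHERE account = 'ACC-105'

Result:
id | kind     | account
---+----------+--------
2  | refund   | ACC-105
3  | fee      | ACC-105
7  | interest | ACC-105
9  | transfer | ACC-105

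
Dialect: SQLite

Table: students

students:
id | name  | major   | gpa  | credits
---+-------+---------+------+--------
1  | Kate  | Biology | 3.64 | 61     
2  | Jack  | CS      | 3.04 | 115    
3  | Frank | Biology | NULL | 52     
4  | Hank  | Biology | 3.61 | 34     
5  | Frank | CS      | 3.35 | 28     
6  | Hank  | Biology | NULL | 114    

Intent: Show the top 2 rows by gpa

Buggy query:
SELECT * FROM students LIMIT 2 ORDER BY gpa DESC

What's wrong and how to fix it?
Bug: LIMIT must come after ORDER BY

Fix: Swap the clauses: ORDER BY first, then LIMIT

Corrected query:
SELECT * FROM students ORDER BY gpa DESC LIMIT 2

Result:
id | name | major   | gpa  | credits
---+------+---------+------+--------
1  | Kate | Biology | 3.64 | 61     
4  | Hank | Biology | 3.61 | 34     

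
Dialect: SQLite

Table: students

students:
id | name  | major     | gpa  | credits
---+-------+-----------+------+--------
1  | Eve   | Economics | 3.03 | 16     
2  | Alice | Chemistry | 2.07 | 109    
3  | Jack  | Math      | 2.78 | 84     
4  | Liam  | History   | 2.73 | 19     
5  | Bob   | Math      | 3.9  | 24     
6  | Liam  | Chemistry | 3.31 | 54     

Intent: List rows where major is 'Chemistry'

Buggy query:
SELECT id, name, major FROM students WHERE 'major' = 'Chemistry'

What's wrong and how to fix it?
Bug: 'major' in single quotes is a string literal, not the column; the comparison is literal-vs-literal and never true

Fix: Remove the quotes around the column name (or use double quotes for an identifier)

Corrected query:
SELECT id, name, major FROM students WHERE major = 'Chemistry'

Result:
id | name  | major    
---+-------+----------
2  | Alice | Chemistry
6  | Liam  | Chemistry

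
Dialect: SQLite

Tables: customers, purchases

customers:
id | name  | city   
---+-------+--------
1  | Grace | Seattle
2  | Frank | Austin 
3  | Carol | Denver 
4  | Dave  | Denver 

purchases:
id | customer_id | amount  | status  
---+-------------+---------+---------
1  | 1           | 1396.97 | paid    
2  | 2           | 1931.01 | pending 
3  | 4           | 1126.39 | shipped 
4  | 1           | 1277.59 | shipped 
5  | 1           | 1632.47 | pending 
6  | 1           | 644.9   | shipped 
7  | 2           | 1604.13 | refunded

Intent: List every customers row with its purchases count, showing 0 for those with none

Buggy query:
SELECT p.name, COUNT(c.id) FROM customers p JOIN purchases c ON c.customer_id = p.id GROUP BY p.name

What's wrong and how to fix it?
Bug: An inner join excludes parents with zero children

Fix: Use LEFT JOIN so parents without children still appear (COUNT(c.id) gives 0)

Corrected query:
SELECT p.name, COUNT(c.id) FROM customers p LEFT JOIN purchases c ON c.customer_id = p.id GROUP BY p.name

Result:
name  | COUNT(c.id)
------+------------
Carol | 0          
Dave  | 1          
Frank | 2          
Grace | 4          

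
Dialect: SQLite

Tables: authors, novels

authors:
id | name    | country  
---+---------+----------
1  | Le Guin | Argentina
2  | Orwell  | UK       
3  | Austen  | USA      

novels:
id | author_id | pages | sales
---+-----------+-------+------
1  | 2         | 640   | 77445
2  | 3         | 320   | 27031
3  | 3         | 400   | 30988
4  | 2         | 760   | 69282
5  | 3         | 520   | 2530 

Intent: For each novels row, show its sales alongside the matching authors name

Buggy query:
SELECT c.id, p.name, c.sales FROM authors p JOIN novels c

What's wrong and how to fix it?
Bug: JOIN with no ON clause produces a cartesian product; every novels row pairs with every authors row

Fix: Specify the join condition linking the foreign key to the parent id

Corrected query:
SELECT c.id, p.name, c.sales FROM authors p JOIN novels c ON c.author_id = p.id

Result:
id | name   | sales
---+--------+------
1  | Orwell | 77445
2  | Austen | 27031
3  | Austen | 30988
4  | Orwell | 69282
5  | Austen | 2530 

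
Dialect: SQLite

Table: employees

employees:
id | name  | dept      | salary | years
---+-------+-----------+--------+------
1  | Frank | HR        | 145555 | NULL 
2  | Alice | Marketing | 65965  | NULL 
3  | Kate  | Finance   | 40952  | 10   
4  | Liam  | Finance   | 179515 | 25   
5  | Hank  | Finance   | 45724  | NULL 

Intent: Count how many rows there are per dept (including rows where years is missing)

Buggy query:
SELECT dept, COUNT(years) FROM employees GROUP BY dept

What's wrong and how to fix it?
Bug: COUNT(years) skips NULLs, so groups with missing years are undercounted

Fix: Use COUNT(*) to count all rows regardless of NULL

Corrected query:
SELECT dept, COUNT(*) FROM employees GROUP BY dept

Result:
dept      | COUNT(*)
----------+---------
Finance   | 3       
HR        | 1       
Marketing | 1       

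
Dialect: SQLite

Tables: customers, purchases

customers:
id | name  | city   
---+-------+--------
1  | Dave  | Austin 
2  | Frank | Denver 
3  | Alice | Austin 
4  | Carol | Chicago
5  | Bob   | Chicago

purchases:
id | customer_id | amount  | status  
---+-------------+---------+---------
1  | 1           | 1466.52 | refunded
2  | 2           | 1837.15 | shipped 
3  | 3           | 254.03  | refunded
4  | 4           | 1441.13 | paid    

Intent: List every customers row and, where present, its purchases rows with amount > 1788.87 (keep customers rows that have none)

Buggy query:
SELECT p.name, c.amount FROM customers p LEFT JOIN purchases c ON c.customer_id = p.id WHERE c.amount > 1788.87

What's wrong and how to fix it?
Bug: Filtering c.amount in WHERE discards the NULL rows produced by LEFT JOIN, turning it into an inner join

Fix: Put 'c.amount > 1788.87' in the JOIN's ON clause instead of WHERE

Corrected query:
SELECT p.name, c.amount FROM customers p LEFT JOIN purchases c ON c.customer_id = p.id AND c.amount > 1788.87

Result:
name  | amount 
------+--------
Dave  | NULL   
Frank | 1837.15
Alice | NULL   
Carol | NULL   
Bob   | NULL   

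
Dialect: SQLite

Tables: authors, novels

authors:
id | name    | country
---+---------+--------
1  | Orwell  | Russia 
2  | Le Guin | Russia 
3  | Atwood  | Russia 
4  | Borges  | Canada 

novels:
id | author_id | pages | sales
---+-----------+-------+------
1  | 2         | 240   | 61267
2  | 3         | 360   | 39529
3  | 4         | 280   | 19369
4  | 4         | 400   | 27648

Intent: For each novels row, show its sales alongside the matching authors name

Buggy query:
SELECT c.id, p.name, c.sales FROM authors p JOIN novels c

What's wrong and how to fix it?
Bug: Missing join condition: each novels row is matched to all authors rows instead of just its own

Fix: Add ON c.author_id = p.id to the JOIN

Corrected query:
SELECT c.id, p.name, c.sales FROM authors p JOIN novels c ON c.author_id = p.id

Result:
id | name    | sales
---+---------+------
1  | Le Guin | 61267
2  | Atwood  | 39529
3  | Borges  | 19369
4  | Borges  | 27648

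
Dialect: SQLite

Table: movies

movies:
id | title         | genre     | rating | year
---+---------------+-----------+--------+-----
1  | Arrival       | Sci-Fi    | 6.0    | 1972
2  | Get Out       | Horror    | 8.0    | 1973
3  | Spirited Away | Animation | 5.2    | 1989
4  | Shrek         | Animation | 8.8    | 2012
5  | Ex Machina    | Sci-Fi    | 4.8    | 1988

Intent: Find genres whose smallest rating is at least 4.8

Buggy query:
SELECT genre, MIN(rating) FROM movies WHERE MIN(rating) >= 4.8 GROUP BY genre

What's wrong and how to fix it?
Bug: MIN() in WHERE is a misuse of aggregate

Fix: Replace WHERE with HAVING after the GROUP BY

Corrected query:
SELECT genre, MIN(rating) FROM movies GROUP BY genre HAVING MIN(rating) >= 4.8

Result:
genre     | MIN(rating)
----------+------------
Animation | 5.2        
Horror    | 8          
Sci-Fi    | 4.8        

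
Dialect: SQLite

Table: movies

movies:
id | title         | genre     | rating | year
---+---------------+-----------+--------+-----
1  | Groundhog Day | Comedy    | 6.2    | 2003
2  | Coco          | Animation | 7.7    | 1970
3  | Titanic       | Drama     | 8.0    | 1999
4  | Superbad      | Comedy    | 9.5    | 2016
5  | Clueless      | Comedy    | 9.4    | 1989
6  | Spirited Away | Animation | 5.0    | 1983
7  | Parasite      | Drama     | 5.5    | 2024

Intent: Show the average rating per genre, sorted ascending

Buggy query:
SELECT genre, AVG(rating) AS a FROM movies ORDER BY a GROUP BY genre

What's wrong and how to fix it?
Bug: ORDER BY appears before GROUP BY; SQL clause order requires GROUP BY first

Fix: Move ORDER BY to the end, after GROUP BY

Corrected query:
SELECT genre, AVG(rating) AS a FROM movies GROUP BY genre ORDER BY a

Result:
genre     | a       
----------+---------
Animation | 6.35    
Drama     | 6.75    
Comedy    | 8.366667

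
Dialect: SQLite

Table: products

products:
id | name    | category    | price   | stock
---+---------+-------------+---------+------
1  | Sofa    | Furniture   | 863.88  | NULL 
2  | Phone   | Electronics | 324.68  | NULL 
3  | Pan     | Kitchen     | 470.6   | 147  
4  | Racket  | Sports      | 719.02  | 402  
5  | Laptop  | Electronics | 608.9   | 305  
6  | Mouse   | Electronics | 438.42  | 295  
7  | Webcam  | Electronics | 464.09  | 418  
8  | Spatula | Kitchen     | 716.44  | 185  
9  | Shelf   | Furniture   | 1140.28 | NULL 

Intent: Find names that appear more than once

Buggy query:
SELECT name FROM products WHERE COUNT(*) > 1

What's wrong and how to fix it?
Bug: WHERE can't reference COUNT(*); aggregates are computed after WHERE

Fix: Group first, then use HAVING for the count condition

Corrected query:
SELECT name FROM products GROUP BY name HAVING COUNT(*) > 1

Result:
(no rows)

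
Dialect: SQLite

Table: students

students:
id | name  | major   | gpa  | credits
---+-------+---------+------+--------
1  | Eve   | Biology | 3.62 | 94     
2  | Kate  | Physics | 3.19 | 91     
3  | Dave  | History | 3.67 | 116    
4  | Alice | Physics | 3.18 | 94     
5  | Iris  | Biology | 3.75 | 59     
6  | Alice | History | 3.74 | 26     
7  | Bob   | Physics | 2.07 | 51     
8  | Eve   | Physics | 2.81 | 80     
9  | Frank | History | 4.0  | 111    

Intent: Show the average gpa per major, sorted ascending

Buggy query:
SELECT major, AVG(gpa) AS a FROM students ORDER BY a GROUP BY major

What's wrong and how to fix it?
Bug: ORDER BY appears before GROUP BY; SQL clause order requires GROUP BY first

Fix: Reorder: SELECT … FROM … GROUP BY … ORDER BY …

Corrected query:
SELECT major, AVG(gpa) AS a FROM students GROUP BY major ORDER BY a

Result:
major   | a       
--------+---------
Physics | 2.8125  
Biology | 3.685   
History | 3.803333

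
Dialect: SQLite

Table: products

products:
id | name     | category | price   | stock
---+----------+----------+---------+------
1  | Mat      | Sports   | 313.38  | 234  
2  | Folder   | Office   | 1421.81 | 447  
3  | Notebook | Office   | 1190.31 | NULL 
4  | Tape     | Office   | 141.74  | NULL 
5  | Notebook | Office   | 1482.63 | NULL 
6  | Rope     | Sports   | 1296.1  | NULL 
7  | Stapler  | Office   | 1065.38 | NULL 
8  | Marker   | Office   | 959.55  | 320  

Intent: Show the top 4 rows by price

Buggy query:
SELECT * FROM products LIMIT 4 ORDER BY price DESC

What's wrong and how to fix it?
Bug: LIMIT must come after ORDER BY

Fix: Swap the clauses: ORDER BY first, then LIMIT

Corrected query:
SELECT * FROM products ORDER BY price DESC LIMIT 4

Result:
id | name     | category | price   | stock
---+----------+----------+---------+------
5  | Notebook | Office   | 1482.63 | NULL 
2  | Folder   | Office   | 1421.81 | 447  
6  | Rope     | Sports   | 1296.1  | NULL 
3  | Notebook | Office   | 1190.31 | NULL 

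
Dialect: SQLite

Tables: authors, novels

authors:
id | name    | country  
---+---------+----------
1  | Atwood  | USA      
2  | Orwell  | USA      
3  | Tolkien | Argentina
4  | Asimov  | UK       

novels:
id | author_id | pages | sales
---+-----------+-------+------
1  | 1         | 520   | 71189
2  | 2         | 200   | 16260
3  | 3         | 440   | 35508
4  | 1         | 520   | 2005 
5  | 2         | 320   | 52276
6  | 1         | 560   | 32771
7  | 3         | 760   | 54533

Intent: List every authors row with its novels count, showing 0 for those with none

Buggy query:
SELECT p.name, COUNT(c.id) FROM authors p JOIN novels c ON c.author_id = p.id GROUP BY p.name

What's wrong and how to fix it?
Bug: INNER JOIN drops authors rows that have no matching novels rows

Fix: Switch to LEFT JOIN to retain unmatched parent rows

Corrected query:
SELECT p.name, COUNT(c.id) FROM authors p LEFT JOIN novels c ON c.author_id = p.id GROUP BY p.name

Result:
name    | COUNT(c.id)
--------+------------
Asimov  | 0          
Atwood  | 3          
Orwell  | 2          
Tolkien | 2          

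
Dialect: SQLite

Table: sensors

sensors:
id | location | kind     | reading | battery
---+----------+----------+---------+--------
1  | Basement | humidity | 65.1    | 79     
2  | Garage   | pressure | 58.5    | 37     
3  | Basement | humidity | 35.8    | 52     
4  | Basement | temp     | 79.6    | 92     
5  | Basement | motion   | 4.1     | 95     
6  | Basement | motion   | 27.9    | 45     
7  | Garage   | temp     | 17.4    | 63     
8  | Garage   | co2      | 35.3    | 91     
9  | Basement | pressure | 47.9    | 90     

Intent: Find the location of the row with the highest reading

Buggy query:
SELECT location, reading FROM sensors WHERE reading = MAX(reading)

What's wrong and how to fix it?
Bug: MAX(reading) is an aggregate and cannot be used directly in WHERE

Fix: Wrap MAX in a scalar subquery so WHERE compares against a single value

Corrected query:
SELECT location, reading FROM sensors WHERE reading = (SELECT MAX(reading) FROM sensors)

Result:
location | reading
---------+--------
Basement | 79.6   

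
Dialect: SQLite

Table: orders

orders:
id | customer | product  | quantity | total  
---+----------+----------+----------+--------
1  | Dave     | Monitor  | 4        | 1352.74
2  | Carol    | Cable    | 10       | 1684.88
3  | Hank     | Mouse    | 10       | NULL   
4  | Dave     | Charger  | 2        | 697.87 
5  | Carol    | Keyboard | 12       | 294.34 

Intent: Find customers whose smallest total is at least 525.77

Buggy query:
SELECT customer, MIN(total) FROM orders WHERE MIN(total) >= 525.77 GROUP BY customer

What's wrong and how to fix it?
Bug: MIN() in WHERE is a misuse of aggregate

Fix: Use HAVING for the per-group MIN condition

Corrected query:
SELECT customer, MIN(total) FROM orders GROUP BY customer HAVING MIN(total) >= 525.77

Result:
customer | MIN(total)
---------+-----------
Dave     | 697.87    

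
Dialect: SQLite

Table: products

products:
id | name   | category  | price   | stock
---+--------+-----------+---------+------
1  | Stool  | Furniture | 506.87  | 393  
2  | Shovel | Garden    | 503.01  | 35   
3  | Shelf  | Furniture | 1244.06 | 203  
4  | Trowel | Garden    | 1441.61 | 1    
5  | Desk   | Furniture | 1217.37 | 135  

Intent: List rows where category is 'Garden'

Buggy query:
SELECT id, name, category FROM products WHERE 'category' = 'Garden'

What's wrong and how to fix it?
Bug: 'category' in single quotes is a string literal, not the column; the comparison is literal-vs-literal and never true

Fix: Remove the quotes around the column name (or use double quotes for an identifier)

Corrected query:
SELECT id, name, category FROM products WHERE category = 'Garden'

Result:
id | name   | category
---+--------+---------
2  | Shovel | Garden  
4  | Trowel | Garden  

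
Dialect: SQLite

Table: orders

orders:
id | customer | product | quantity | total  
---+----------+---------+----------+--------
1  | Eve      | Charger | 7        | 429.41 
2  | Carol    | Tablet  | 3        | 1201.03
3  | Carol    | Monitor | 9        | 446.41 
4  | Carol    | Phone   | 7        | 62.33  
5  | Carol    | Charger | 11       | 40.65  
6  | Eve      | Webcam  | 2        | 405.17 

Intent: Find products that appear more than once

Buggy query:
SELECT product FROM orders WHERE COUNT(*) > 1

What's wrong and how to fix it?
Bug: COUNT(*) is an aggregate and cannot be used in WHERE

Fix: GROUP BY product, then filter groups with HAVING COUNT(*) > 1

Corrected query:
SELECT product FROM orders GROUP BY product HAVING COUNT(*) > 1

Result:
product
-------
Charger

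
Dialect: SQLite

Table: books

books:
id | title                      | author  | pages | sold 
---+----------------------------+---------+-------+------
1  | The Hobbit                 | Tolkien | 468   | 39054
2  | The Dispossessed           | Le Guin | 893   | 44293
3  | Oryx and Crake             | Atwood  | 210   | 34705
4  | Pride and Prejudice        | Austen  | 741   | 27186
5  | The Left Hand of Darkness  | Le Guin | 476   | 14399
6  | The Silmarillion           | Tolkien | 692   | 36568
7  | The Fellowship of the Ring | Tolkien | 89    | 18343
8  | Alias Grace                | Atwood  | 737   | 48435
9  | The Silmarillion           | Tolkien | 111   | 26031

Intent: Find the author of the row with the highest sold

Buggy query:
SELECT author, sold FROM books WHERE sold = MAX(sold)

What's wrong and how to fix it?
Bug: WHERE is evaluated per row; an aggregate over the whole table isn't defined there

Fix: Wrap MAX in a scalar subquery so WHERE compares against a single value

Corrected query:
SELECT author, sold FROM books WHERE sold = (SELECT MAX(sold) FROM books)

Result:
author | sold 
-------+------
Atwood | 48435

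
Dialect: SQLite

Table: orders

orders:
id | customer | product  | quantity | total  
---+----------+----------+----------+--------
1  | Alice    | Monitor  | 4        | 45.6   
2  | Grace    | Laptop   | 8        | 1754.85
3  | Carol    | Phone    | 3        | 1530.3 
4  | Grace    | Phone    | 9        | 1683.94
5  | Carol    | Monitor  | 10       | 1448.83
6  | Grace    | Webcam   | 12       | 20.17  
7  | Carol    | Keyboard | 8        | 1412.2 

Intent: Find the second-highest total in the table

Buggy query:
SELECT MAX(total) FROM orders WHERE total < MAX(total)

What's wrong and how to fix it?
Bug: The inner MAX is an aggregate inside WHERE, which is not allowed

Fix: Compute the overall MAX in a subquery, then take MAX of rows below it

Corrected query:
SELECT MAX(total) FROM orders WHERE total < (SELECT MAX(total) FROM orders)

Result:
MAX(total)
----------
1683.94   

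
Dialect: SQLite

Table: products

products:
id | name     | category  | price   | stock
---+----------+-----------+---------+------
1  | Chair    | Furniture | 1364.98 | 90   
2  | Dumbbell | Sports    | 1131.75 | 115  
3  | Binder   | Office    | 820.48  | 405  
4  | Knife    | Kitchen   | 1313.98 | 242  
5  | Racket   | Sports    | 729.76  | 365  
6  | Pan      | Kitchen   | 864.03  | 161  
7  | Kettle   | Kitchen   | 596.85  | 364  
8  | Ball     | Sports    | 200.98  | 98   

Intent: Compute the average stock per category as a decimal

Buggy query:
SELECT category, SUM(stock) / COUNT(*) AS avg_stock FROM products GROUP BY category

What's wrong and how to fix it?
Bug: SUM(stock) and COUNT(*) are both integers; the division truncates the fractional part

Fix: Cast one side to REAL so the division keeps the fractional part

Corrected query:
SELECT category, SUM(stock) * 1.0 / COUNT(*) AS avg_stock FROM products GROUP BY category

Result:
category  | avg_stock 
----------+-----------
Furniture | 90        
Kitchen   | 255.666667
Office    | 405       
Sports    | 192.666667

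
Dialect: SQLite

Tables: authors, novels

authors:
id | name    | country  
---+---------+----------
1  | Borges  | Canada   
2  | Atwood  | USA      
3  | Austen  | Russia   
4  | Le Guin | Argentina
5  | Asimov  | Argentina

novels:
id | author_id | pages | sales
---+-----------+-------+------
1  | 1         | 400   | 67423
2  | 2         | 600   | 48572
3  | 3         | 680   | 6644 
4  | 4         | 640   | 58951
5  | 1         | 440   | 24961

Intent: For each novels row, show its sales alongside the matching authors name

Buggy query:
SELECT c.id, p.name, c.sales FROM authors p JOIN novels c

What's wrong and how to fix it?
Bug: JOIN with no ON clause produces a cartesian product; every novels row pairs with every authors row

Fix: Add ON c.author_id = p.id to the JOIN

Corrected query:
SELECT c.id, p.name, c.sales FROM authors p JOIN novels c ON c.author_id = p.id

Result:
id | name    | sales
---+---------+------
1  | Borges  | 67423
2  | Atwood  | 48572
3  | Austen  | 6644 
4  | Le Guin | 58951
5  | Borges  | 24961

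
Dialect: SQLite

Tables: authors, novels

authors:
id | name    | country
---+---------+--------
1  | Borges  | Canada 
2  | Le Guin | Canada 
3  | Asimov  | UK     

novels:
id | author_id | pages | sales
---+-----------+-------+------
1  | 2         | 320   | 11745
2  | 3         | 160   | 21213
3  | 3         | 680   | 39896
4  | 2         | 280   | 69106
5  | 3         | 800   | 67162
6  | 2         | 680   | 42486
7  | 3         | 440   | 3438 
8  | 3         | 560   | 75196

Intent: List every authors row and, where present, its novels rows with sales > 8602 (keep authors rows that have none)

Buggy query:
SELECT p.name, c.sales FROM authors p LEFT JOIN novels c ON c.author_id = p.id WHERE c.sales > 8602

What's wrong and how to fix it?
Bug: Filtering c.sales in WHERE discards the NULL rows produced by LEFT JOIN, turning it into an inner join

Fix: Move the right-table condition into the ON clause so unmatched parents are kept

Corrected query:
SELECT p.name, c.sales FROM authors p LEFT JOIN novels c ON c.author_id = p.id AND c.sales > 8602

Result:
name    | sales
--------+------
Borges  | NULL 
Le Guin | 11745
Le Guin | 42486
Le Guin | 69106
Asimov  | 21213
Asimov  | 39896
Asimov  | 67162
Asimov  | 75196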